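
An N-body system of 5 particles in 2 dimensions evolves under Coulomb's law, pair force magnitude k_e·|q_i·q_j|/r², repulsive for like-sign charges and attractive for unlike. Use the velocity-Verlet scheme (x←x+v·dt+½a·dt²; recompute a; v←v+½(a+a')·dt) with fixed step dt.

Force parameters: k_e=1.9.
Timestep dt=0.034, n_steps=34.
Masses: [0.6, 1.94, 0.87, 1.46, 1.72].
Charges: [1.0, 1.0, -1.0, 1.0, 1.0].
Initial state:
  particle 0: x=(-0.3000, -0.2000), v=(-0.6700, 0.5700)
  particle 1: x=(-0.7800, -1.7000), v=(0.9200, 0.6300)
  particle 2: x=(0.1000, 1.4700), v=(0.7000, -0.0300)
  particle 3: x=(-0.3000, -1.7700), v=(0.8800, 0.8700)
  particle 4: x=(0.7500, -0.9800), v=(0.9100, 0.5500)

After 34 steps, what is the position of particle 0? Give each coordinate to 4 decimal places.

step 0: x0=(-0.3000, -0.2000) x1=(-0.7800, -1.7000) x2=(0.1000, 1.4700) x3=(-0.3000, -1.7700) x4=(0.7500, -0.9800)
step 1: x0=(-0.3233, -0.1779) x1=(-0.7513, -1.6785) x2=(0.1237, 1.4681) x3=(-0.2673, -1.7414) x4=(0.7817, -0.9611)
step 2: x0=(-0.3475, -0.1506) x1=(-0.7278, -1.6569) x2=(0.1472, 1.4646) x3=(-0.2289, -1.7146) x4=(0.8149, -0.9418)
step 3: x0=(-0.3726, -0.1180) x1=(-0.7092, -1.6353) x2=(0.1704, 1.4593) x3=(-0.1853, -1.6894) x4=(0.8497, -0.9220)
step 4: x0=(-0.3985, -0.0802) x1=(-0.6951, -1.6137) x2=(0.1934, 1.4523) x3=(-0.1369, -1.6658) x4=(0.8858, -0.9017)
step 5: x0=(-0.4253, -0.0375) x1=(-0.6850, -1.5924) x2=(0.2161, 1.4436) x3=(-0.0844, -1.6437) x4=(0.9234, -0.8809)
step 6: x0=(-0.4527, 0.0100) x1=(-0.6784, -1.5712) x2=(0.2384, 1.4330) x3=(-0.0284, -1.6228) x4=(0.9624, -0.8594)
step 7: x0=(-0.4808, 0.0622) x1=(-0.6747, -1.5504) x2=(0.2602, 1.4206) x3=(0.0305, -1.6032) x4=(1.0027, -0.8374)
step 8: x0=(-0.5093, 0.1189) x1=(-0.6737, -1.5298) x2=(0.2817, 1.4063) x3=(0.0918, -1.5847) x4=(1.0443, -0.8146)
step 9: x0=(-0.5382, 0.1800) x1=(-0.6748, -1.5095) x2=(0.3026, 1.3902) x3=(0.1550, -1.5673) x4=(1.0872, -0.7912)
step 10: x0=(-0.5673, 0.2451) x1=(-0.6779, -1.4895) x2=(0.3228, 1.3720) x3=(0.2198, -1.5509) x4=(1.1313, -0.7671)
step 11: x0=(-0.5964, 0.3143) x1=(-0.6827, -1.4697) x2=(0.3424, 1.3520) x3=(0.2858, -1.5355) x4=(1.1765, -0.7421)
step 12: x0=(-0.6253, 0.3872) x1=(-0.6889, -1.4502) x2=(0.3613, 1.3299) x3=(0.3528, -1.5211) x4=(1.2229, -0.7164)
step 13: x0=(-0.6538, 0.4636) x1=(-0.6963, -1.4310) x2=(0.3792, 1.3058) x3=(0.4205, -1.5076) x4=(1.2704, -0.6899)
step 14: x0=(-0.6817, 0.5434) x1=(-0.7048, -1.4119) x2=(0.3961, 1.2798) x3=(0.4888, -1.4949) x4=(1.3190, -0.6625)
step 15: x0=(-0.7087, 0.6263) x1=(-0.7143, -1.3931) x2=(0.4120, 1.2518) x3=(0.5575, -1.4832) x4=(1.3685, -0.6343)
step 16: x0=(-0.7345, 0.7120) x1=(-0.7247, -1.3745) x2=(0.4267, 1.2220) x3=(0.6264, -1.4724) x4=(1.4189, -0.6051)
step 17: x0=(-0.7591, 0.8002) x1=(-0.7358, -1.3560) x2=(0.4401, 1.1904) x3=(0.6956, -1.4624) x4=(1.4703, -0.5750)
step 18: x0=(-0.7822, 0.8906) x1=(-0.7476, -1.3376) x2=(0.4522, 1.1571) x3=(0.7649, -1.4532) x4=(1.5225, -0.5440)
step 19: x0=(-0.8038, 0.9829) x1=(-0.7601, -1.3194) x2=(0.4630, 1.1224) x3=(0.8342, -1.4448) x4=(1.5754, -0.5120)
step 20: x0=(-0.8237, 1.0767) x1=(-0.7730, -1.3013) x2=(0.4725, 1.0862) x3=(0.9035, -1.4373) x4=(1.6291, -0.4791)
step 21: x0=(-0.8421, 1.1718) x1=(-0.7865, -1.2833) x2=(0.4808, 1.0488) x3=(0.9727, -1.4305) x4=(1.6834, -0.4452)
step 22: x0=(-0.8590, 1.2678) x1=(-0.8004, -1.2653) x2=(0.4880, 1.0103) x3=(1.0419, -1.4245) x4=(1.7383, -0.4104)
step 23: x0=(-0.8745, 1.3644) x1=(-0.8146, -1.2474) x2=(0.4943, 0.9708) x3=(1.1110, -1.4192) x4=(1.7937, -0.3746)
step 24: x0=(-0.8888, 1.4616) x1=(-0.8293, -1.2295) x2=(0.4998, 0.9304) x3=(1.1799, -1.4146) x4=(1.8496, -0.3379)
step 25: x0=(-0.9020, 1.5591) x1=(-0.8442, -1.2117) x2=(0.5046, 0.8892) x3=(1.2488, -1.4108) x4=(1.9058, -0.3002)
step 26: x0=(-0.9142, 1.6568) x1=(-0.8595, -1.1938) x2=(0.5091, 0.8471) x3=(1.3175, -1.4075) x4=(1.9625, -0.2617)
step 27: x0=(-0.9257, 1.7547) x1=(-0.8749, -1.1760) x2=(0.5132, 0.8043) x3=(1.3860, -1.4049) x4=(2.0194, -0.2223)
step 28: x0=(-0.9366, 1.8527) x1=(-0.8906, -1.1582) x2=(0.5171, 0.7608) x3=(1.4545, -1.4029) x4=(2.0765, -0.1821)
step 29: x0=(-0.9469, 1.9507) x1=(-0.9065, -1.1403) x2=(0.5210, 0.7166) x3=(1.5227, -1.4015) x4=(2.1338, -0.1411)
step 30: x0=(-0.9568, 2.0488) x1=(-0.9226, -1.1224) x2=(0.5250, 0.6717) x3=(1.5909, -1.4006) x4=(2.1913, -0.0993)
step 31: x0=(-0.9664, 2.1470) x1=(-0.9388, -1.1045) x2=(0.5291, 0.6261) x3=(1.6588, -1.4002) x4=(2.2488, -0.0569)
step 32: x0=(-0.9758, 2.2452) x1=(-0.9551, -1.0865) x2=(0.5334, 0.5799) x3=(1.7266, -1.4003) x4=(2.3064, -0.0137)
step 33: x0=(-0.9849, 2.3435) x1=(-0.9715, -1.0685) x2=(0.5380, 0.5330) x3=(1.7943, -1.4008) x4=(2.3641, 0.0300)
step 34: x0=(-0.9940, 2.4419) x1=(-0.9880, -1.0504) x2=(0.5429, 0.4855) x3=(1.8618, -1.4018) x4=(2.4218, 0.0744)

(-0.9940, 2.4419)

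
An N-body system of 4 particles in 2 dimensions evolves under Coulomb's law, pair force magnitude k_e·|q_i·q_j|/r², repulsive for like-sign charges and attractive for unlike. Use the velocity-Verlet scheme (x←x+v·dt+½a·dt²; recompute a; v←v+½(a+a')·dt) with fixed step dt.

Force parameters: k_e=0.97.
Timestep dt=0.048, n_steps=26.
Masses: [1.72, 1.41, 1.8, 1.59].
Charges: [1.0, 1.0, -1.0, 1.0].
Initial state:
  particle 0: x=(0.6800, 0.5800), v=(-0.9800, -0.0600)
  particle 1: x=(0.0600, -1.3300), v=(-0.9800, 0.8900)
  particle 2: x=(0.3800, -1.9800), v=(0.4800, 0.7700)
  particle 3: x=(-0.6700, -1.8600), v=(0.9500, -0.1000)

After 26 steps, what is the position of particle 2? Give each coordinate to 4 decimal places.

(0.2284, -0.7858)

step 0: x0=(0.6800, 0.5800) x1=(0.0600, -1.3300) x2=(0.3800, -1.9800) x3=(-0.6700, -1.8600)
step 1: x0=(0.6330, 0.5772) x1=(0.0144, -1.2882) x2=(0.4020, -1.9418) x3=(-0.6245, -1.8655)
step 2: x0=(0.5862, 0.5748) x1=(-0.0284, -1.2478) x2=(0.4217, -1.9015) x3=(-0.5792, -1.8725)
step 3: x0=(0.5396, 0.5726) x1=(-0.0684, -1.2081) x2=(0.4391, -1.8593) x3=(-0.5339, -1.8812)
step 4: x0=(0.4932, 0.5707) x1=(-0.1058, -1.1688) x2=(0.4541, -1.8156) x3=(-0.4884, -1.8918)
step 5: x0=(0.4469, 0.5691) x1=(-0.1408, -1.1294) x2=(0.4665, -1.7704) x3=(-0.4424, -1.9043)
step 6: x0=(0.4009, 0.5678) x1=(-0.1737, -1.0898) x2=(0.4765, -1.7241) x3=(-0.3955, -1.9186)
step 7: x0=(0.3550, 0.5668) x1=(-0.2048, -1.0500) x2=(0.4838, -1.6768) x3=(-0.3475, -1.9347)
step 8: x0=(0.3094, 0.5662) x1=(-0.2345, -1.0100) x2=(0.4884, -1.6287) x3=(-0.2981, -1.9521)
step 9: x0=(0.2640, 0.5660) x1=(-0.2629, -0.9699) x2=(0.4905, -1.5802) x3=(-0.2470, -1.9705)
step 10: x0=(0.2188, 0.5662) x1=(-0.2902, -0.9298) x2=(0.4899, -1.5315) x3=(-0.1941, -1.9896)
step 11: x0=(0.1738, 0.5667) x1=(-0.3165, -0.8899) x2=(0.4867, -1.4827) x3=(-0.1395, -2.0090)
step 12: x0=(0.1291, 0.5677) x1=(-0.3420, -0.8504) x2=(0.4811, -1.4340) x3=(-0.0830, -2.0283)
step 13: x0=(0.0847, 0.5690) x1=(-0.3667, -0.8114) x2=(0.4731, -1.3857) x3=(-0.0250, -2.0473)
step 14: x0=(0.0405, 0.5709) x1=(-0.3905, -0.7731) x2=(0.4630, -1.3379) x3=(0.0345, -2.0656)
step 15: x0=(-0.0034, 0.5732) x1=(-0.4137, -0.7355) x2=(0.4510, -1.2906) x3=(0.0953, -2.0832)
step 16: x0=(-0.0471, 0.5760) x1=(-0.4361, -0.6988) x2=(0.4372, -1.2438) x3=(0.1570, -2.0999)
step 17: x0=(-0.0904, 0.5794) x1=(-0.4577, -0.6632) x2=(0.4218, -1.1975) x3=(0.2195, -2.1157)
step 18: x0=(-0.1334, 0.5833) x1=(-0.4786, -0.6286) x2=(0.4051, -1.1517) x3=(0.2827, -2.1306)
step 19: x0=(-0.1762, 0.5877) x1=(-0.4988, -0.5953) x2=(0.3870, -1.1061) x3=(0.3462, -2.1448)
step 20: x0=(-0.2186, 0.5928) x1=(-0.5181, -0.5634) x2=(0.3678, -1.0608) x3=(0.4101, -2.1582)
step 21: x0=(-0.2606, 0.5986) x1=(-0.5366, -0.5328) x2=(0.3474, -1.0155) x3=(0.4742, -2.1710)
step 22: x0=(-0.3023, 0.6050) x1=(-0.5543, -0.5038) x2=(0.3260, -0.9701) x3=(0.5384, -2.1832)
step 23: x0=(-0.3437, 0.6121) x1=(-0.5710, -0.4763) x2=(0.3033, -0.9245) x3=(0.6026, -2.1950)
step 24: x0=(-0.3848, 0.6199) x1=(-0.5867, -0.4506) x2=(0.2796, -0.8787) x3=(0.6670, -2.2063)
step 25: x0=(-0.4254, 0.6286) x1=(-0.6014, -0.4267) x2=(0.2546, -0.8325) x3=(0.7313, -2.2174)
step 26: x0=(-0.4658, 0.6380) x1=(-0.6148, -0.4046) x2=(0.2284, -0.7858) x3=(0.7957, -2.2282)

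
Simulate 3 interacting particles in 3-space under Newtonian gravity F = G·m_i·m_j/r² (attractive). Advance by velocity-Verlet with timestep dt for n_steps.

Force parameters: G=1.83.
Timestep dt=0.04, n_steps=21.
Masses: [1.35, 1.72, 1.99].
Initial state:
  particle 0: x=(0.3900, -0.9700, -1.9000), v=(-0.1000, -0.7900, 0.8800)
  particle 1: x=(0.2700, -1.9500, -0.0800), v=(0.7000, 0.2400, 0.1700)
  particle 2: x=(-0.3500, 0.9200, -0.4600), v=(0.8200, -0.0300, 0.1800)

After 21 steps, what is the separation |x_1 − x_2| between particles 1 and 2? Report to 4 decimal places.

2.1308

step 0: x0=(0.3900, -0.9700, -1.9000) x1=(0.2700, -1.9500, -0.0800) x2=(-0.3500, 0.9200, -0.4600)
step 1: x0=(0.3858, -1.0015, -1.8640) x1=(0.2980, -1.9399, -0.0736) x2=(-0.3170, 0.9183, -0.4529)
step 2: x0=(0.3813, -1.0329, -1.8264) x1=(0.3258, -1.9286, -0.0682) x2=(-0.2838, 0.9155, -0.4462)
step 3: x0=(0.3765, -1.0641, -1.7871) x1=(0.3536, -1.9163, -0.0638) x2=(-0.2502, 0.9117, -0.4397)
step 4: x0=(0.3715, -1.0951, -1.7461) x1=(0.3812, -1.9028, -0.0604) x2=(-0.2164, 0.9067, -0.4335)
step 5: x0=(0.3662, -1.1260, -1.7032) x1=(0.4086, -1.8881, -0.0582) x2=(-0.1823, 0.9007, -0.4276)
step 6: x0=(0.3608, -1.1568, -1.6585) x1=(0.4359, -1.8723, -0.0571) x2=(-0.1479, 0.8935, -0.4219)
step 7: x0=(0.3552, -1.1873, -1.6118) x1=(0.4630, -1.8552, -0.0573) x2=(-0.1132, 0.8851, -0.4165)
step 8: x0=(0.3496, -1.2178, -1.5630) x1=(0.4899, -1.8369, -0.0588) x2=(-0.0783, 0.8756, -0.4113)
step 9: x0=(0.3439, -1.2481, -1.5120) x1=(0.5165, -1.8173, -0.0618) x2=(-0.0432, 0.8649, -0.4064)
step 10: x0=(0.3383, -1.2783, -1.4586) x1=(0.5427, -1.7964, -0.0664) x2=(-0.0078, 0.8529, -0.4017)
step 11: x0=(0.3329, -1.3083, -1.4027) x1=(0.5686, -1.7741, -0.0727) x2=(0.0279, 0.8397, -0.3972)
step 12: x0=(0.3277, -1.3383, -1.3441) x1=(0.5939, -1.7503, -0.0809) x2=(0.0637, 0.8252, -0.3929)
step 13: x0=(0.3230, -1.3681, -1.2825) x1=(0.6187, -1.7252, -0.0912) x2=(0.0998, 0.8093, -0.3888)
step 14: x0=(0.3188, -1.3979, -1.2177) x1=(0.6428, -1.6985, -0.1039) x2=(0.1361, 0.7921, -0.3849)
step 15: x0=(0.3156, -1.4275, -1.1492) x1=(0.6659, -1.6702, -0.1192) x2=(0.1726, 0.7735, -0.3811)
step 16: x0=(0.3135, -1.4570, -1.0766) x1=(0.6878, -1.6404, -0.1375) x2=(0.2093, 0.7534, -0.3776)
step 17: x0=(0.3132, -1.4864, -0.9993) x1=(0.7082, -1.6089, -0.1594) x2=(0.2462, 0.7317, -0.3741)
step 18: x0=(0.3152, -1.5154, -0.9166) x1=(0.7265, -1.5759, -0.1854) x2=(0.2833, 0.7085, -0.3708)
step 19: x0=(0.3207, -1.5439, -0.8274) x1=(0.7419, -1.5414, -0.2164) x2=(0.3206, 0.6837, -0.3676)
step 20: x0=(0.3314, -1.5712, -0.7305) x1=(0.7529, -1.5058, -0.2533) x2=(0.3581, 0.6572, -0.3644)
step 21: x0=(0.3502, -1.5962, -0.6242) x1=(0.7574, -1.4701, -0.2975) x2=(0.3957, 0.6288, -0.3614)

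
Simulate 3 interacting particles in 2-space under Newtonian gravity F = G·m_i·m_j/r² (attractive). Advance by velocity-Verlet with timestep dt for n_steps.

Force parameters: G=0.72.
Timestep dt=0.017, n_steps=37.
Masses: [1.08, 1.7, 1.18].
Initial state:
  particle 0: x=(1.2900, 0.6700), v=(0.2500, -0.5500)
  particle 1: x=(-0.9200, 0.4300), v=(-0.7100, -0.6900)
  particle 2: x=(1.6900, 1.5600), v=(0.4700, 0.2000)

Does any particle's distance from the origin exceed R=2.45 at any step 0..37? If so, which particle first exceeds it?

step 0: x0=(1.2900, 0.6700) x1=(-0.9200, 0.4300) x2=(1.6900, 1.5600)
step 1: x0=(1.2943, 0.6608) x1=(-0.9320, 0.4183) x2=(1.6979, 1.5633)
step 2: x0=(1.2986, 0.6517) x1=(-0.9440, 0.4066) x2=(1.7057, 1.5663)
step 3: x0=(1.3029, 0.6430) x1=(-0.9559, 0.3949) x2=(1.7134, 1.5692)
step 4: x0=(1.3073, 0.6344) x1=(-0.9677, 0.3832) x2=(1.7209, 1.5718)
step 5: x0=(1.3116, 0.6260) x1=(-0.9795, 0.3716) x2=(1.7283, 1.5742)
step 6: x0=(1.3161, 0.6178) x1=(-0.9911, 0.3599) x2=(1.7356, 1.5764)
step 7: x0=(1.3205, 0.6098) x1=(-1.0028, 0.3483) x2=(1.7428, 1.5784)
step 8: x0=(1.3250, 0.6020) x1=(-1.0143, 0.3367) x2=(1.7498, 1.5802)
step 9: x0=(1.3294, 0.5944) x1=(-1.0258, 0.3251) x2=(1.7568, 1.5818)
step 10: x0=(1.3339, 0.5870) x1=(-1.0372, 0.3135) x2=(1.7636, 1.5832)
step 11: x0=(1.3385, 0.5798) x1=(-1.0486, 0.3020) x2=(1.7703, 1.5844)
step 12: x0=(1.3430, 0.5728) x1=(-1.0599, 0.2904) x2=(1.7769, 1.5854)
step 13: x0=(1.3476, 0.5659) x1=(-1.0711, 0.2789) x2=(1.7834, 1.5863)
step 14: x0=(1.3522, 0.5592) x1=(-1.0823, 0.2674) x2=(1.7898, 1.5869)
step 15: x0=(1.3568, 0.5527) x1=(-1.0934, 0.2559) x2=(1.7961, 1.5874)
step 16: x0=(1.3614, 0.5464) x1=(-1.1045, 0.2444) x2=(1.8023, 1.5877)
step 17: x0=(1.3660, 0.5402) x1=(-1.1155, 0.2329) x2=(1.8084, 1.5878)
step 18: x0=(1.3707, 0.5342) x1=(-1.1264, 0.2214) x2=(1.8144, 1.5877)
step 19: x0=(1.3754, 0.5284) x1=(-1.1373, 0.2100) x2=(1.8203, 1.5875)
step 20: x0=(1.3801, 0.5227) x1=(-1.1482, 0.1986) x2=(1.8261, 1.5871)
step 21: x0=(1.3848, 0.5172) x1=(-1.1589, 0.1871) x2=(1.8318, 1.5865)
step 22: x0=(1.3895, 0.5118) x1=(-1.1697, 0.1757) x2=(1.8374, 1.5858)
step 23: x0=(1.3942, 0.5066) x1=(-1.1803, 0.1644) x2=(1.8429, 1.5849)
step 24: x0=(1.3990, 0.5016) x1=(-1.1909, 0.1530) x2=(1.8484, 1.5838)
step 25: x0=(1.4038, 0.4968) x1=(-1.2015, 0.1416) x2=(1.8537, 1.5826)
step 26: x0=(1.4086, 0.4920) x1=(-1.2120, 0.1303) x2=(1.8589, 1.5812)
step 27: x0=(1.4134, 0.4875) x1=(-1.2225, 0.1189) x2=(1.8641, 1.5797)
step 28: x0=(1.4182, 0.4831) x1=(-1.2329, 0.1076) x2=(1.8692, 1.5779)
step 29: x0=(1.4231, 0.4788) x1=(-1.2433, 0.0963) x2=(1.8742, 1.5761)
step 30: x0=(1.4279, 0.4748) x1=(-1.2536, 0.0850) x2=(1.8790, 1.5740)
step 31: x0=(1.4328, 0.4708) x1=(-1.2638, 0.0737) x2=(1.8839, 1.5718)
step 32: x0=(1.4377, 0.4670) x1=(-1.2740, 0.0625) x2=(1.8886, 1.5694)
step 33: x0=(1.4426, 0.4634) x1=(-1.2842, 0.0512) x2=(1.8932, 1.5669)
step 34: x0=(1.4476, 0.4599) x1=(-1.2943, 0.0400) x2=(1.8978, 1.5642)
step 35: x0=(1.4525, 0.4566) x1=(-1.3044, 0.0287) x2=(1.9022, 1.5614)
step 36: x0=(1.4575, 0.4534) x1=(-1.3144, 0.0175) x2=(1.9066, 1.5584)
step 37: x0=(1.4625, 0.4504) x1=(-1.3244, 0.0063) x2=(1.9109, 1.5553)

yes, particle 2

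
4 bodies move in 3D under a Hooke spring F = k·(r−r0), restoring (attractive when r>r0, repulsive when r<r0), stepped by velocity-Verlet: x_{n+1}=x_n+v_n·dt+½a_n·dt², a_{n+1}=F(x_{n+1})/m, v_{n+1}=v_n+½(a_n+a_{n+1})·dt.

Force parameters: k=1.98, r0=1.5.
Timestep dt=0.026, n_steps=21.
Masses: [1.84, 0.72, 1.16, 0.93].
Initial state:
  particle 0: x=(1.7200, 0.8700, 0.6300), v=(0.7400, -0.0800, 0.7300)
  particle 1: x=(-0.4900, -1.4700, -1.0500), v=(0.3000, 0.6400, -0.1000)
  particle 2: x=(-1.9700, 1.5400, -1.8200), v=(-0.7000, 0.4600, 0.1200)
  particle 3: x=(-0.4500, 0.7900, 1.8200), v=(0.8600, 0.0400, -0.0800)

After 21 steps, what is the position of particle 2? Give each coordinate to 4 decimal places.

step 0: x0=(1.7200, 0.8700, 0.6300) x1=(-0.4900, -1.4700, -1.0500) x2=(-1.9700, 1.5400, -1.8200) x3=(-0.4500, 0.7900, 1.8200)
step 1: x0=(1.7376, 0.8676, 0.6482) x1=(-0.4817, -1.4493, -1.0505) x2=(-1.9858, 1.5505, -1.8144) x3=(-0.4277, 0.7904, 1.8147)
step 2: x0=(1.7518, 0.8645, 0.6648) x1=(-0.4726, -1.4204, -1.0468) x2=(-1.9965, 1.5579, -1.8037) x3=(-0.4057, 0.7897, 1.8031)
step 3: x0=(1.7626, 0.8607, 0.6798) x1=(-0.4625, -1.3836, -1.0390) x2=(-2.0023, 1.5623, -1.7881) x3=(-0.3839, 0.7879, 1.7852)
step 4: x0=(1.7700, 0.8563, 0.6932) x1=(-0.4516, -1.3389, -1.0271) x2=(-2.0029, 1.5637, -1.7675) x3=(-0.3625, 0.7850, 1.7611)
step 5: x0=(1.7741, 0.8513, 0.7049) x1=(-0.4398, -1.2866, -1.0110) x2=(-1.9985, 1.5621, -1.7419) x3=(-0.3416, 0.7810, 1.7310)
step 6: x0=(1.7749, 0.8458, 0.7150) x1=(-0.4271, -1.2269, -0.9911) x2=(-1.9890, 1.5576, -1.7115) x3=(-0.3210, 0.7761, 1.6951)
step 7: x0=(1.7724, 0.8397, 0.7235) x1=(-0.4135, -1.1602, -0.9673) x2=(-1.9744, 1.5503, -1.6764) x3=(-0.3010, 0.7704, 1.6535)
step 8: x0=(1.7666, 0.8331, 0.7303) x1=(-0.3991, -1.0868, -0.9398) x2=(-1.9548, 1.5402, -1.6367) x3=(-0.2814, 0.7639, 1.6065)
step 9: x0=(1.7577, 0.8261, 0.7355) x1=(-0.3838, -1.0070, -0.9088) x2=(-1.9303, 1.5275, -1.5926) x3=(-0.2625, 0.7566, 1.5544)
step 10: x0=(1.7458, 0.8187, 0.7392) x1=(-0.3678, -0.9214, -0.8745) x2=(-1.9009, 1.5122, -1.5441) x3=(-0.2441, 0.7488, 1.4974)
step 11: x0=(1.7308, 0.8109, 0.7413) x1=(-0.3510, -0.8303, -0.8370) x2=(-1.8668, 1.4945, -1.4914) x3=(-0.2264, 0.7405, 1.4360)
step 12: x0=(1.7130, 0.8028, 0.7419) x1=(-0.3334, -0.7343, -0.7967) x2=(-1.8281, 1.4745, -1.4349) x3=(-0.2093, 0.7318, 1.3704)
step 13: x0=(1.6924, 0.7945, 0.7410) x1=(-0.3150, -0.6339, -0.7538) x2=(-1.7850, 1.4524, -1.3746) x3=(-0.1928, 0.7228, 1.3011)
step 14: x0=(1.6692, 0.7860, 0.7387) x1=(-0.2960, -0.5295, -0.7086) x2=(-1.7376, 1.4283, -1.3108) x3=(-0.1770, 0.7136, 1.2283)
step 15: x0=(1.6435, 0.7773, 0.7351) x1=(-0.2763, -0.4217, -0.6613) x2=(-1.6861, 1.4025, -1.2437) x3=(-0.1618, 0.7043, 1.1526)
step 16: x0=(1.6154, 0.7685, 0.7302) x1=(-0.2559, -0.3111, -0.6123) x2=(-1.6308, 1.3750, -1.1737) x3=(-0.1472, 0.6951, 1.0742)
step 17: x0=(1.5852, 0.7596, 0.7242) x1=(-0.2350, -0.1982, -0.5619) x2=(-1.5719, 1.3461, -1.1009) x3=(-0.1332, 0.6859, 0.9938)
step 18: x0=(1.5529, 0.7507, 0.7170) x1=(-0.2134, -0.0835, -0.5103) x2=(-1.5097, 1.3160, -1.0256) x3=(-0.1198, 0.6770, 0.9116)
step 19: x0=(1.5187, 0.7418, 0.7087) x1=(-0.1912, 0.0325, -0.4580) x2=(-1.4445, 1.2848, -0.9482) x3=(-0.1069, 0.6684, 0.8282)
step 20: x0=(1.4828, 0.7330, 0.6996) x1=(-0.1685, 0.1493, -0.4054) x2=(-1.3766, 1.2527, -0.8688) x3=(-0.0945, 0.6602, 0.7439)
step 21: x0=(1.4454, 0.7243, 0.6896) x1=(-0.1452, 0.2664, -0.3526) x2=(-1.3062, 1.2200, -0.7879) x3=(-0.0825, 0.6523, 0.6592)

(-1.3062, 1.2200, -0.7879)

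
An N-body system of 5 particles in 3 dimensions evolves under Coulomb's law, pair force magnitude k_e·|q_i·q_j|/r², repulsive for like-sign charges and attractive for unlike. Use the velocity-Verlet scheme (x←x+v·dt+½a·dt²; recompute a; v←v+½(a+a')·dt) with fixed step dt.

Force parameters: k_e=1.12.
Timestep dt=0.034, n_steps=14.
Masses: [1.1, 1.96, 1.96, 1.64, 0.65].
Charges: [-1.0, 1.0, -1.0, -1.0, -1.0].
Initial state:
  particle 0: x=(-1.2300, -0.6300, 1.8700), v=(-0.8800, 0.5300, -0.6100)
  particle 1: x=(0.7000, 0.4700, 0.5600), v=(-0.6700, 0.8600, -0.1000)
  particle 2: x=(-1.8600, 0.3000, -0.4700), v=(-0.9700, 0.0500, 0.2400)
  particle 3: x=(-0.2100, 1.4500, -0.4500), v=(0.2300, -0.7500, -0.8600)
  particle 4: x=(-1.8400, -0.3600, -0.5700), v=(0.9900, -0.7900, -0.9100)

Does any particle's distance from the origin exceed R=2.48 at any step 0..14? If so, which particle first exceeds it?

no

step 0: x0=(-1.2300, -0.6300, 1.8700) x1=(0.7000, 0.4700, 0.5600) x2=(-1.8600, 0.3000, -0.4700) x3=(-0.2100, 1.4500, -0.4500) x4=(-1.8400, -0.3600, -0.5700)
step 1: x0=(-1.2598, -0.6120, 1.8494) x1=(0.6770, 0.4993, 0.5565) x2=(-1.8930, 0.3024, -0.4618) x3=(-0.2020, 1.4245, -0.4792) x4=(-1.8063, -0.3891, -0.6014)
step 2: x0=(-1.2895, -0.5941, 1.8292) x1=(0.6537, 0.5286, 0.5529) x2=(-1.9263, 0.3060, -0.4533) x3=(-0.1935, 1.3992, -0.5082) x4=(-1.7722, -0.4223, -0.6338)
step 3: x0=(-1.3189, -0.5763, 1.8093) x1=(0.6301, 0.5580, 0.5491) x2=(-1.9599, 0.3107, -0.4447) x3=(-0.1846, 1.3739, -0.5371) x4=(-1.7376, -0.4588, -0.6672)
step 4: x0=(-1.3482, -0.5585, 1.7897) x1=(0.6060, 0.5875, 0.5450) x2=(-1.9938, 0.3162, -0.4358) x3=(-0.1753, 1.3487, -0.5658) x4=(-1.7022, -0.4981, -0.7016)
step 5: x0=(-1.3774, -0.5408, 1.7705) x1=(0.5817, 0.6170, 0.5408) x2=(-2.0281, 0.3224, -0.4268) x3=(-0.1655, 1.3236, -0.5944) x4=(-1.6661, -0.5398, -0.7369)
step 6: x0=(-1.4063, -0.5231, 1.7516) x1=(0.5569, 0.6465, 0.5363) x2=(-2.0627, 0.3292, -0.4176) x3=(-0.1553, 1.2985, -0.6228) x4=(-1.6293, -0.5835, -0.7731)
step 7: x0=(-1.4351, -0.5055, 1.7331) x1=(0.5318, 0.6761, 0.5316) x2=(-2.0976, 0.3365, -0.4083) x3=(-0.1447, 1.2736, -0.6509) x4=(-1.5918, -0.6288, -0.8101)
step 8: x0=(-1.4638, -0.4879, 1.7150) x1=(0.5064, 0.7057, 0.5266) x2=(-2.1328, 0.3441, -0.3989) x3=(-0.1337, 1.2487, -0.6789) x4=(-1.5538, -0.6755, -0.8479)
step 9: x0=(-1.4923, -0.4704, 1.6973) x1=(0.4806, 0.7353, 0.5214) x2=(-2.1682, 0.3521, -0.3894) x3=(-0.1222, 1.2239, -0.7066) x4=(-1.5152, -0.7234, -0.8862)
step 10: x0=(-1.5206, -0.4529, 1.6799) x1=(0.4545, 0.7650, 0.5159) x2=(-2.2039, 0.3604, -0.3798) x3=(-0.1103, 1.1991, -0.7340) x4=(-1.4761, -0.7724, -0.9252)
step 11: x0=(-1.5488, -0.4355, 1.6628) x1=(0.4280, 0.7946, 0.5101) x2=(-2.2399, 0.3689, -0.3701) x3=(-0.0981, 1.1745, -0.7612) x4=(-1.4365, -0.8223, -0.9647)
step 12: x0=(-1.5769, -0.4180, 1.6462) x1=(0.4013, 0.8242, 0.5039) x2=(-2.2761, 0.3777, -0.3605) x3=(-0.0854, 1.1500, -0.7882) x4=(-1.3966, -0.8730, -1.0048)
step 13: x0=(-1.6048, -0.4006, 1.6299) x1=(0.3742, 0.8538, 0.4974) x2=(-2.3124, 0.3866, -0.3508) x3=(-0.0724, 1.1255, -0.8148) x4=(-1.3563, -0.9244, -1.0452)
step 14: x0=(-1.6325, -0.3832, 1.6140) x1=(0.3468, 0.8833, 0.4907) x2=(-2.3490, 0.3958, -0.3410) x3=(-0.0590, 1.1012, -0.8411) x4=(-1.3156, -0.9765, -1.0861)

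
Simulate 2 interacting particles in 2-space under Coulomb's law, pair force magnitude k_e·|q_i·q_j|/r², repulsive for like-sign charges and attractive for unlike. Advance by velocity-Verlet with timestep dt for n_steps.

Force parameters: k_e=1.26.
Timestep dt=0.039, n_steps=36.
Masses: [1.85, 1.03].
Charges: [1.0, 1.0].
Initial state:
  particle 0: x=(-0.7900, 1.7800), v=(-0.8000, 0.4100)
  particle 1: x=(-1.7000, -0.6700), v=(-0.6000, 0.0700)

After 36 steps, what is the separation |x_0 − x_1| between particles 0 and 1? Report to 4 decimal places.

3.2379

step 0: x0=(-0.7900, 1.7800) x1=(-1.7000, -0.6700)
step 1: x0=(-0.8212, 1.7961) x1=(-1.7234, -0.6674)
step 2: x0=(-0.8523, 1.8123) x1=(-1.7470, -0.6650)
step 3: x0=(-0.8834, 1.8286) x1=(-1.7706, -0.6630)
step 4: x0=(-0.9144, 1.8451) x1=(-1.7943, -0.6611)
step 5: x0=(-0.9454, 1.8617) x1=(-1.8181, -0.6595)
step 6: x0=(-0.9763, 1.8785) x1=(-1.8420, -0.6582)
step 7: x0=(-1.0072, 1.8954) x1=(-1.8660, -0.6571)
step 8: x0=(-1.0380, 1.9124) x1=(-1.8901, -0.6562)
step 9: x0=(-1.0688, 1.9296) x1=(-1.9142, -0.6556)
step 10: x0=(-1.0995, 1.9469) x1=(-1.9384, -0.6552)
step 11: x0=(-1.1302, 1.9643) x1=(-1.9627, -0.6550)
step 12: x0=(-1.1609, 1.9818) x1=(-1.9871, -0.6551)
step 13: x0=(-1.1915, 1.9995) x1=(-2.0115, -0.6555)
step 14: x0=(-1.2221, 2.0174) x1=(-2.0360, -0.6560)
step 15: x0=(-1.2526, 2.0353) x1=(-2.0606, -0.6568)
step 16: x0=(-1.2831, 2.0534) x1=(-2.0853, -0.6578)
step 17: x0=(-1.3136, 2.0716) x1=(-2.1100, -0.6590)
step 18: x0=(-1.3440, 2.0899) x1=(-2.1348, -0.6605)
step 19: x0=(-1.3744, 2.1083) x1=(-2.1596, -0.6622)
step 20: x0=(-1.4048, 2.1269) x1=(-2.1845, -0.6640)
step 21: x0=(-1.4351, 2.1456) x1=(-2.2095, -0.6661)
step 22: x0=(-1.4654, 2.1644) x1=(-2.2345, -0.6684)
step 23: x0=(-1.4957, 2.1833) x1=(-2.2596, -0.6710)
step 24: x0=(-1.5259, 2.2023) x1=(-2.2847, -0.6737)
step 25: x0=(-1.5561, 2.2214) x1=(-2.3099, -0.6766)
step 26: x0=(-1.5863, 2.2407) x1=(-2.3351, -0.6797)
step 27: x0=(-1.6165, 2.2600) x1=(-2.3604, -0.6831)
step 28: x0=(-1.6466, 2.2795) x1=(-2.3858, -0.6866)
step 29: x0=(-1.6767, 2.2991) x1=(-2.4112, -0.6903)
step 30: x0=(-1.7067, 2.3188) x1=(-2.4366, -0.6942)
step 31: x0=(-1.7368, 2.3386) x1=(-2.4621, -0.6983)
step 32: x0=(-1.7668, 2.3585) x1=(-2.4876, -0.7026)
step 33: x0=(-1.7968, 2.3785) x1=(-2.5132, -0.7070)
step 34: x0=(-1.8268, 2.3985) x1=(-2.5388, -0.7117)
step 35: x0=(-1.8567, 2.4187) x1=(-2.5644, -0.7165)
step 36: x0=(-1.8866, 2.4390) x1=(-2.5901, -0.7215)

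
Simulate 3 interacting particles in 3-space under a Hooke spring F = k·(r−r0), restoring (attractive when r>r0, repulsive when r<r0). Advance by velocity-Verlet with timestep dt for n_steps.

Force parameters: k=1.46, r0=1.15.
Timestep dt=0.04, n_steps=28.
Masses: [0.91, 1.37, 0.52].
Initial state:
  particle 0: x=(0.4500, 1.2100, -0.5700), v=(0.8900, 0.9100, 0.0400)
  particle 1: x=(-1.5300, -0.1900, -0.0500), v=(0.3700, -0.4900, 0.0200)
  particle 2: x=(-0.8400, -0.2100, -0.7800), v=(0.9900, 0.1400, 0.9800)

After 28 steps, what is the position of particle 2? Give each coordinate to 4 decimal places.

(0.8476, 0.5854, 0.2577)

step 0: x0=(0.4500, 1.2100, -0.5700) x1=(-1.5300, -0.1900, -0.0500) x2=(-0.8400, -0.2100, -0.7800)
step 1: x0=(0.4836, 1.2447, -0.5682) x1=(-1.5144, -0.2090, -0.0493) x2=(-0.7990, -0.2031, -0.7408)
step 2: x0=(0.5130, 1.2759, -0.5658) x1=(-1.4971, -0.2266, -0.0490) x2=(-0.7552, -0.1936, -0.7019)
step 3: x0=(0.5383, 1.3033, -0.5628) x1=(-1.4781, -0.2428, -0.0489) x2=(-0.7084, -0.1813, -0.6631)
step 4: x0=(0.5593, 1.3271, -0.5592) x1=(-1.4575, -0.2575, -0.0492) x2=(-0.6589, -0.1663, -0.6246)
step 5: x0=(0.5762, 1.3470, -0.5549) x1=(-1.4351, -0.2708, -0.0498) x2=(-0.6065, -0.1485, -0.5864)
step 6: x0=(0.5890, 1.3630, -0.5499) x1=(-1.4110, -0.2825, -0.0507) x2=(-0.5514, -0.1279, -0.5486)
step 7: x0=(0.5978, 1.3752, -0.5442) x1=(-1.3852, -0.2928, -0.0520) x2=(-0.4938, -0.1047, -0.5110)
step 8: x0=(0.6027, 1.3835, -0.5378) x1=(-1.3577, -0.3014, -0.0537) x2=(-0.4339, -0.0788, -0.4738)
step 9: x0=(0.6037, 1.3880, -0.5306) x1=(-1.3285, -0.3085, -0.0557) x2=(-0.3718, -0.0505, -0.4369)
step 10: x0=(0.6012, 1.3889, -0.5226) x1=(-1.2976, -0.3139, -0.0582) x2=(-0.3079, -0.0199, -0.4003)
step 11: x0=(0.5951, 1.3862, -0.5139) x1=(-1.2650, -0.3178, -0.0610) x2=(-0.2425, 0.0127, -0.3639)
step 12: x0=(0.5859, 1.3800, -0.5044) x1=(-1.2306, -0.3201, -0.0643) x2=(-0.1758, 0.0472, -0.3278)
step 13: x0=(0.5736, 1.3706, -0.4942) x1=(-1.1946, -0.3209, -0.0680) x2=(-0.1082, 0.0833, -0.2919)
step 14: x0=(0.5584, 1.3582, -0.4833) x1=(-1.1569, -0.3200, -0.0721) x2=(-0.0401, 0.1205, -0.2561)
step 15: x0=(0.5407, 1.3429, -0.4717) x1=(-1.1176, -0.3177, -0.0765) x2=(0.0282, 0.1586, -0.2205)
step 16: x0=(0.5206, 1.3251, -0.4595) x1=(-1.0767, -0.3137, -0.0814) x2=(0.0963, 0.1973, -0.1850)
step 17: x0=(0.4984, 1.3049, -0.4468) x1=(-1.0342, -0.3083, -0.0865) x2=(0.1641, 0.2360, -0.1495)
step 18: x0=(0.4742, 1.2826, -0.4336) x1=(-0.9901, -0.3015, -0.0920) x2=(0.2312, 0.2744, -0.1139)
step 19: x0=(0.4483, 1.2586, -0.4201) x1=(-0.9445, -0.2932, -0.0978) x2=(0.2974, 0.3122, -0.0783)
step 20: x0=(0.4209, 1.2331, -0.4063) x1=(-0.8976, -0.2835, -0.1038) x2=(0.3626, 0.3490, -0.0425)
step 21: x0=(0.3919, 1.2064, -0.3924) x1=(-0.8492, -0.2725, -0.1100) x2=(0.4267, 0.3845, -0.0064)
step 22: x0=(0.3617, 1.1787, -0.3784) x1=(-0.7995, -0.2602, -0.1164) x2=(0.4897, 0.4184, 0.0300)
step 23: x0=(0.3302, 1.1501, -0.3645) x1=(-0.7486, -0.2468, -0.1229) x2=(0.5516, 0.4505, 0.0669)
step 24: x0=(0.2975, 1.1210, -0.3507) x1=(-0.6966, -0.2322, -0.1295) x2=(0.6125, 0.4808, 0.1043)
step 25: x0=(0.2637, 1.0913, -0.3372) x1=(-0.6435, -0.2166, -0.1361) x2=(0.6726, 0.5094, 0.1421)
step 26: x0=(0.2289, 1.0611, -0.3240) x1=(-0.5893, -0.2001, -0.1427) x2=(0.7318, 0.5362, 0.1804)
step 27: x0=(0.1932, 1.0306, -0.3110) x1=(-0.5343, -0.1827, -0.1492) x2=(0.7902, 0.5615, 0.2190)
step 28: x0=(0.1568, 0.9998, -0.2983) x1=(-0.4784, -0.1646, -0.1556) x2=(0.8476, 0.5854, 0.2577)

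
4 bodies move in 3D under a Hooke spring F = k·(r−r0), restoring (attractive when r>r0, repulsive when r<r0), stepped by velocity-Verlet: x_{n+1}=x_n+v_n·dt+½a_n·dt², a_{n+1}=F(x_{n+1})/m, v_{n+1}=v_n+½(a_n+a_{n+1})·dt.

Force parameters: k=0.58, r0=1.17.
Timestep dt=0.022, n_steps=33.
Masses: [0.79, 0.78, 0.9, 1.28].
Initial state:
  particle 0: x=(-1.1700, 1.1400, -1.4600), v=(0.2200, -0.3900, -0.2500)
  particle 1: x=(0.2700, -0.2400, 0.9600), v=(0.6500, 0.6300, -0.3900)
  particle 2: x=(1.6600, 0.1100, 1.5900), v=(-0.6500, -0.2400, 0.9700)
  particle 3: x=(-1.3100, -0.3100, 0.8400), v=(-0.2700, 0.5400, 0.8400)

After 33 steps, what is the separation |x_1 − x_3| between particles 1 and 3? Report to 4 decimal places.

step 0: x0=(-1.1700, 1.1400, -1.4600) x1=(0.2700, -0.2400, 0.9600) x2=(1.6600, 0.1100, 1.5900) x3=(-1.3100, -0.3100, 0.8400)
step 1: x0=(-1.1646, 1.1310, -1.4646) x1=(0.2841, -0.2260, 0.9512) x2=(1.6450, 0.1048, 1.6109) x3=(-1.3157, -0.2980, 0.8584)
step 2: x0=(-1.1583, 1.1211, -1.4674) x1=(0.2979, -0.2116, 0.9418) x2=(1.6288, 0.0997, 1.6309) x3=(-1.3209, -0.2858, 0.8766)
step 3: x0=(-1.1509, 1.1104, -1.4684) x1=(0.3113, -0.1969, 0.9320) x2=(1.6112, 0.0947, 1.6500) x3=(-1.3255, -0.2733, 0.8946)
step 4: x0=(-1.1425, 1.0988, -1.4676) x1=(0.3243, -0.1820, 0.9217) x2=(1.5923, 0.0899, 1.6682) x3=(-1.3296, -0.2606, 0.9124)
step 5: x0=(-1.1331, 1.0865, -1.4649) x1=(0.3369, -0.1667, 0.9110) x2=(1.5722, 0.0853, 1.6855) x3=(-1.3332, -0.2477, 0.9301)
step 6: x0=(-1.1228, 1.0733, -1.4604) x1=(0.3490, -0.1511, 0.8997) x2=(1.5508, 0.0807, 1.7019) x3=(-1.3363, -0.2345, 0.9475)
step 7: x0=(-1.1115, 1.0593, -1.4541) x1=(0.3608, -0.1353, 0.8880) x2=(1.5282, 0.0764, 1.7174) x3=(-1.3388, -0.2212, 0.9647)
step 8: x0=(-1.0992, 1.0446, -1.4460) x1=(0.3721, -0.1191, 0.8759) x2=(1.5044, 0.0721, 1.7319) x3=(-1.3409, -0.2076, 0.9817)
step 9: x0=(-1.0860, 1.0291, -1.4361) x1=(0.3830, -0.1028, 0.8633) x2=(1.4794, 0.0681, 1.7456) x3=(-1.3424, -0.1938, 0.9985)
step 10: x0=(-1.0719, 1.0129, -1.4243) x1=(0.3934, -0.0861, 0.8503) x2=(1.4532, 0.0642, 1.7583) x3=(-1.3433, -0.1799, 1.0151)
step 11: x0=(-1.0568, 0.9959, -1.4108) x1=(0.4034, -0.0693, 0.8368) x2=(1.4259, 0.0604, 1.7702) x3=(-1.3438, -0.1657, 1.0315)
step 12: x0=(-1.0409, 0.9783, -1.3955) x1=(0.4129, -0.0522, 0.8230) x2=(1.3975, 0.0568, 1.7812) x3=(-1.3437, -0.1514, 1.0476)
step 13: x0=(-1.0241, 0.9599, -1.3784) x1=(0.4219, -0.0349, 0.8088) x2=(1.3680, 0.0534, 1.7912) x3=(-1.3431, -0.1369, 1.0635)
step 14: x0=(-1.0065, 0.9409, -1.3596) x1=(0.4305, -0.0174, 0.7941) x2=(1.3374, 0.0501, 1.8004) x3=(-1.3420, -0.1222, 1.0792)
step 15: x0=(-0.9881, 0.9213, -1.3391) x1=(0.4386, 0.0003, 0.7792) x2=(1.3057, 0.0470, 1.8088) x3=(-1.3403, -0.1074, 1.0947)
step 16: x0=(-0.9688, 0.9011, -1.3168) x1=(0.4462, 0.0181, 0.7639) x2=(1.2731, 0.0441, 1.8162) x3=(-1.3382, -0.0924, 1.1099)
step 17: x0=(-0.9488, 0.8803, -1.2929) x1=(0.4533, 0.0361, 0.7482) x2=(1.2395, 0.0413, 1.8228) x3=(-1.3355, -0.0773, 1.1249)
step 18: x0=(-0.9281, 0.8589, -1.2673) x1=(0.4599, 0.0543, 0.7323) x2=(1.2049, 0.0387, 1.8286) x3=(-1.3323, -0.0620, 1.1396)
step 19: x0=(-0.9066, 0.8370, -1.2401) x1=(0.4661, 0.0726, 0.7160) x2=(1.1693, 0.0363, 1.8335) x3=(-1.3286, -0.0466, 1.1541)
step 20: x0=(-0.8845, 0.8145, -1.2113) x1=(0.4718, 0.0911, 0.6995) x2=(1.1329, 0.0340, 1.8376) x3=(-1.3245, -0.0311, 1.1684)
step 21: x0=(-0.8617, 0.7916, -1.1810) x1=(0.4770, 0.1096, 0.6828) x2=(1.0956, 0.0318, 1.8409) x3=(-1.3198, -0.0154, 1.1824)
step 22: x0=(-0.8382, 0.7682, -1.1491) x1=(0.4818, 0.1283, 0.6658) x2=(1.0575, 0.0299, 1.8434) x3=(-1.3147, 0.0004, 1.1962)
step 23: x0=(-0.8142, 0.7444, -1.1157) x1=(0.4861, 0.1471, 0.6486) x2=(1.0186, 0.0280, 1.8451) x3=(-1.3090, 0.0162, 1.2097)
step 24: x0=(-0.7896, 0.7202, -1.0809) x1=(0.4900, 0.1659, 0.6312) x2=(0.9788, 0.0264, 1.8461) x3=(-1.3029, 0.0322, 1.2230)
step 25: x0=(-0.7644, 0.6955, -1.0447) x1=(0.4934, 0.1848, 0.6136) x2=(0.9384, 0.0249, 1.8463) x3=(-1.2964, 0.0482, 1.2360)
step 26: x0=(-0.7388, 0.6706, -1.0071) x1=(0.4964, 0.2038, 0.5960) x2=(0.8972, 0.0235, 1.8458) x3=(-1.2894, 0.0644, 1.2488)
step 27: x0=(-0.7127, 0.6453, -0.9682) x1=(0.4989, 0.2228, 0.5782) x2=(0.8554, 0.0223, 1.8446) x3=(-1.2819, 0.0806, 1.2614)
step 28: x0=(-0.6861, 0.6197, -0.9280) x1=(0.5011, 0.2419, 0.5603) x2=(0.8129, 0.0212, 1.8427) x3=(-1.2740, 0.0969, 1.2737)
step 29: x0=(-0.6592, 0.5938, -0.8866) x1=(0.5028, 0.2610, 0.5424) x2=(0.7698, 0.0202, 1.8401) x3=(-1.2657, 0.1132, 1.2857)
step 30: x0=(-0.6318, 0.5676, -0.8440) x1=(0.5041, 0.2801, 0.5244) x2=(0.7261, 0.0194, 1.8368) x3=(-1.2570, 0.1296, 1.2976)
step 31: x0=(-0.6042, 0.5412, -0.8003) x1=(0.5051, 0.2992, 0.5065) x2=(0.6819, 0.0187, 1.8329) x3=(-1.2478, 0.1460, 1.3091)
step 32: x0=(-0.5762, 0.5146, -0.7555) x1=(0.5057, 0.3182, 0.4886) x2=(0.6372, 0.0182, 1.8284) x3=(-1.2383, 0.1625, 1.3205)
step 33: x0=(-0.5480, 0.4878, -0.7097) x1=(0.5059, 0.3373, 0.4707) x2=(0.5920, 0.0177, 1.8232) x3=(-1.2284, 0.1791, 1.3316)

1.9427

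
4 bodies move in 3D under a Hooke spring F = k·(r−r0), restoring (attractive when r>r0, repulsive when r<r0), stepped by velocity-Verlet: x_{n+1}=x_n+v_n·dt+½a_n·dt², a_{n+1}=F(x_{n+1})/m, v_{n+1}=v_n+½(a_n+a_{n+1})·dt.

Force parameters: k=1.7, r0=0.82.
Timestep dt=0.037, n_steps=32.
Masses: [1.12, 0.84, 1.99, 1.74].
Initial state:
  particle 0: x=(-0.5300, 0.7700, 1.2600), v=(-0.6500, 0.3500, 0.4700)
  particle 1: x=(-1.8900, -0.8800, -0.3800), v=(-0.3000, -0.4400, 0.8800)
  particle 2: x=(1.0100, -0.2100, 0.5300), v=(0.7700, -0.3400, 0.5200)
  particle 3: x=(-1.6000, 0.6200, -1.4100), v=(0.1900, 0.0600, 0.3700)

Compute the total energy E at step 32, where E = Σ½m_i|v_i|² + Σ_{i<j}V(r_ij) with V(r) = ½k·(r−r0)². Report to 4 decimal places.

20.5161

step 0: x0=(-0.5300, 0.7700, 1.2600) x1=(-1.8900, -0.8800, -0.3800) x2=(1.0100, -0.2100, 0.5300) x3=(-1.6000, 0.6200, -1.4100)
step 1: x0=(-0.5549, 0.7811, 1.2738) x1=(-1.8966, -0.8929, -0.3457) x2=(1.0356, -0.2222, 0.5482) x3=(-1.5912, 0.6213, -1.3937)
step 2: x0=(-0.5813, 0.7882, 1.2804) x1=(-1.8942, -0.8988, -0.3081) x2=(1.0552, -0.2335, 0.5645) x3=(-1.5791, 0.6208, -1.3720)
step 3: x0=(-0.6090, 0.7914, 1.2799) x1=(-1.8827, -0.8977, -0.2674) x2=(1.0687, -0.2439, 0.5788) x3=(-1.5635, 0.6184, -1.3451)
step 4: x0=(-0.6379, 0.7907, 1.2724) x1=(-1.8622, -0.8897, -0.2236) x2=(1.0762, -0.2533, 0.5911) x3=(-1.5446, 0.6142, -1.3130)
step 5: x0=(-0.6676, 0.7859, 1.2582) x1=(-1.8329, -0.8749, -0.1771) x2=(1.0776, -0.2618, 0.6016) x3=(-1.5225, 0.6081, -1.2756)
step 6: x0=(-0.6979, 0.7773, 1.2375) x1=(-1.7951, -0.8534, -0.1280) x2=(1.0730, -0.2694, 0.6102) x3=(-1.4972, 0.6002, -1.2332)
step 7: x0=(-0.7285, 0.7648, 1.2106) x1=(-1.7490, -0.8256, -0.0767) x2=(1.0624, -0.2758, 0.6170) x3=(-1.4688, 0.5905, -1.1859)
step 8: x0=(-0.7593, 0.7487, 1.1779) x1=(-1.6951, -0.7917, -0.0233) x2=(1.0459, -0.2813, 0.6221) x3=(-1.4374, 0.5791, -1.1338)
step 9: x0=(-0.7899, 0.7290, 1.1397) x1=(-1.6337, -0.7520, 0.0317) x2=(1.0237, -0.2857, 0.6255) x3=(-1.4031, 0.5659, -1.0771)
step 10: x0=(-0.8200, 0.7059, 1.0965) x1=(-1.5655, -0.7071, 0.0881) x2=(0.9959, -0.2889, 0.6274) x3=(-1.3661, 0.5512, -1.0160)
step 11: x0=(-0.8494, 0.6797, 1.0488) x1=(-1.4908, -0.6574, 0.1455) x2=(0.9627, -0.2912, 0.6277) x3=(-1.3265, 0.5349, -0.9508)
step 12: x0=(-0.8778, 0.6506, 0.9971) x1=(-1.4105, -0.6034, 0.2036) x2=(0.9244, -0.2923, 0.6267) x3=(-1.2844, 0.5171, -0.8818)
step 13: x0=(-0.9050, 0.6190, 0.9419) x1=(-1.3250, -0.5456, 0.2621) x2=(0.8811, -0.2923, 0.6243) x3=(-1.2400, 0.4979, -0.8092)
step 14: x0=(-0.9307, 0.5850, 0.8837) x1=(-1.2350, -0.4848, 0.3207) x2=(0.8333, -0.2912, 0.6207) x3=(-1.1934, 0.4775, -0.7334)
step 15: x0=(-0.9547, 0.5491, 0.8231) x1=(-1.1412, -0.4215, 0.3791) x2=(0.7812, -0.2891, 0.6161) x3=(-1.1448, 0.4559, -0.6546)
step 16: x0=(-0.9769, 0.5117, 0.7607) x1=(-1.0442, -0.3564, 0.4371) x2=(0.7251, -0.2859, 0.6104) x3=(-1.0944, 0.4332, -0.5733)
step 17: x0=(-0.9972, 0.4730, 0.6969) x1=(-0.9446, -0.2901, 0.4944) x2=(0.6654, -0.2816, 0.6038) x3=(-1.0424, 0.4096, -0.4898)
step 18: x0=(-1.0157, 0.4335, 0.6323) x1=(-0.8428, -0.2232, 0.5510) x2=(0.6025, -0.2764, 0.5964) x3=(-0.9889, 0.3851, -0.4044)
step 19: x0=(-1.0324, 0.3934, 0.5672) x1=(-0.7394, -0.1563, 0.6068) x2=(0.5367, -0.2703, 0.5884) x3=(-0.9340, 0.3599, -0.3177)
step 20: x0=(-1.0476, 0.3529, 0.5020) x1=(-0.6345, -0.0896, 0.6620) x2=(0.4685, -0.2633, 0.5797) x3=(-0.8781, 0.3340, -0.2298)
step 21: x0=(-1.0615, 0.3122, 0.4369) x1=(-0.5286, -0.0232, 0.7168) x2=(0.3982, -0.2555, 0.5705) x3=(-0.8211, 0.3077, -0.1413)
step 22: x0=(-1.0744, 0.2710, 0.3721) x1=(-0.4222, 0.0430, 0.7714) x2=(0.3263, -0.2471, 0.5609) x3=(-0.7633, 0.2809, -0.0524)
step 23: x0=(-1.0863, 0.2293, 0.3081) x1=(-0.3158, 0.1093, 0.8257) x2=(0.2532, -0.2382, 0.5510) x3=(-0.7045, 0.2538, 0.0366)
step 24: x0=(-1.0974, 0.1871, 0.2448) x1=(-0.2100, 0.1758, 0.8798) x2=(0.1791, -0.2289, 0.5406) x3=(-0.6450, 0.2265, 0.1257)
step 25: x0=(-1.1077, 0.1445, 0.1822) x1=(-0.1051, 0.2426, 0.9335) x2=(0.1043, -0.2194, 0.5300) x3=(-0.5847, 0.1991, 0.2148)
step 26: x0=(-1.1169, 0.1016, 0.1205) x1=(-0.0014, 0.3096, 0.9867) x2=(0.0291, -0.2098, 0.5190) x3=(-0.5240, 0.1718, 0.3040)
step 27: x0=(-1.1247, 0.0586, 0.0596) x1=(0.1009, 0.3767, 1.0390) x2=(-0.0466, -0.2003, 0.5078) x3=(-0.4631, 0.1445, 0.3933)
step 28: x0=(-1.1307, 0.0158, 0.0000) x1=(0.2014, 0.4432, 1.0899) x2=(-0.1223, -0.1910, 0.4965) x3=(-0.4023, 0.1176, 0.4827)
step 29: x0=(-1.1345, -0.0267, -0.0580) x1=(0.2997, 0.5089, 1.1388) x2=(-0.1981, -0.1818, 0.4852) x3=(-0.3419, 0.0910, 0.5720)
step 30: x0=(-1.1357, -0.0685, -0.1141) x1=(0.3951, 0.5731, 1.1851) x2=(-0.2737, -0.1729, 0.4737) x3=(-0.2818, 0.0651, 0.6615)
step 31: x0=(-1.1341, -0.1095, -0.1678) x1=(0.4869, 0.6352, 1.2284) x2=(-0.3493, -0.1641, 0.4619) x3=(-0.2220, 0.0398, 0.7512)
step 32: x0=(-1.1294, -0.1494, -0.2186) x1=(0.5745, 0.6948, 1.2680) x2=(-0.4249, -0.1553, 0.4500) x3=(-0.1622, 0.0149, 0.8411)
step 0 velocities: v0=(-0.6500, 0.3500, 0.4700) v1=(-0.3000, -0.4400, 0.8800) v2=(0.7700, -0.3400, 0.5200) v3=(0.1900, 0.0600, 0.3700)
step 0: KE=2.0009, PE=18.5353, E=20.5362
step 32 velocities: v0=(0.1746, -1.0613, -1.3316) v1=(2.3015, 1.5682, 1.0153) v2=(-2.0383, 0.2442, -0.3216) v3=(1.6151, -0.6693, 2.4268)
step 32: KE=17.4100, PE=3.1061, E=20.5161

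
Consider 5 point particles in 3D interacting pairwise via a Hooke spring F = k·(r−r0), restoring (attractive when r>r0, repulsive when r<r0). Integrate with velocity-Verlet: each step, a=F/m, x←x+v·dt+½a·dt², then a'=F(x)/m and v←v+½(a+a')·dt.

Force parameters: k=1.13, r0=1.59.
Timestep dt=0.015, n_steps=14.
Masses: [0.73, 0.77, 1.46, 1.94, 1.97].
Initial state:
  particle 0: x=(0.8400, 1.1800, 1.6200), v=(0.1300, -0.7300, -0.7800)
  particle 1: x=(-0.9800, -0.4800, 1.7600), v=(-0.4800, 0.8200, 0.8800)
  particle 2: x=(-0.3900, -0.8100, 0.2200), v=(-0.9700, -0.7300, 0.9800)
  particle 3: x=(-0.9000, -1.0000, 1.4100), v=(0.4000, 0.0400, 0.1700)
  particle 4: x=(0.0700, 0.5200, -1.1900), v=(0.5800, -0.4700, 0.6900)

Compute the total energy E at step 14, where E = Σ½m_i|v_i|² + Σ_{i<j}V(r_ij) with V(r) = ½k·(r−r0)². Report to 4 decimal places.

step 0: x0=(0.8400, 1.1800, 1.6200) x1=(-0.9800, -0.4800, 1.7600) x2=(-0.3900, -0.8100, 0.2200) x3=(-0.9000, -1.0000, 1.4100) x4=(0.0700, 0.5200, -1.1900)
step 1: x0=(0.8416, 1.1686, 1.6080) x1=(-0.9870, -0.4674, 1.7730) x2=(-0.4045, -0.8208, 0.2347) x3=(-0.8939, -0.9993, 1.4125) x4=(0.0787, 0.5129, -1.1794)
step 2: x0=(0.8423, 1.1563, 1.5953) x1=(-0.9937, -0.4542, 1.7856) x2=(-0.4189, -0.8315, 0.2494) x3=(-0.8877, -0.9986, 1.4147) x4=(0.0872, 0.5056, -1.1682)
step 3: x0=(0.8423, 1.1430, 1.5819) x1=(-1.0000, -0.4404, 1.7979) x2=(-0.4331, -0.8419, 0.2642) x3=(-0.8813, -0.9977, 1.4168) x4=(0.0956, 0.4981, -1.1564)
step 4: x0=(0.8415, 1.1289, 1.5680) x1=(-1.0059, -0.4260, 1.8098) x2=(-0.4472, -0.8522, 0.2789) x3=(-0.8747, -0.9967, 1.4187) x4=(0.1040, 0.4905, -1.1441)
step 5: x0=(0.8399, 1.1139, 1.5534) x1=(-1.0115, -0.4110, 1.8212) x2=(-0.4612, -0.8622, 0.2936) x3=(-0.8680, -0.9956, 1.4204) x4=(0.1122, 0.4828, -1.1312)
step 6: x0=(0.8376, 1.0980, 1.5383) x1=(-1.0167, -0.3955, 1.8323) x2=(-0.4751, -0.8720, 0.3084) x3=(-0.8611, -0.9944, 1.4220) x4=(0.1203, 0.4749, -1.1178)
step 7: x0=(0.8345, 1.0813, 1.5226) x1=(-1.0216, -0.3795, 1.8429) x2=(-0.4888, -0.8817, 0.3230) x3=(-0.8540, -0.9930, 1.4233) x4=(0.1284, 0.4668, -1.1038)
step 8: x0=(0.8307, 1.0637, 1.5064) x1=(-1.0261, -0.3630, 1.8532) x2=(-0.5024, -0.8911, 0.3377) x3=(-0.8468, -0.9916, 1.4246) x4=(0.1362, 0.4586, -1.0893)
step 9: x0=(0.8261, 1.0454, 1.4896) x1=(-1.0303, -0.3459, 1.8630) x2=(-0.5158, -0.9003, 0.3523) x3=(-0.8394, -0.9900, 1.4256) x4=(0.1440, 0.4502, -1.0742)
step 10: x0=(0.8209, 1.0262, 1.4724) x1=(-1.0342, -0.3284, 1.8724) x2=(-0.5291, -0.9094, 0.3669) x3=(-0.8319, -0.9884, 1.4265) x4=(0.1517, 0.4417, -1.0586)
step 11: x0=(0.8149, 1.0063, 1.4547) x1=(-1.0377, -0.3104, 1.8814) x2=(-0.5423, -0.9182, 0.3815) x3=(-0.8242, -0.9866, 1.4273) x4=(0.1592, 0.4330, -1.0425)
step 12: x0=(0.8082, 0.9856, 1.4365) x1=(-1.0408, -0.2920, 1.8899) x2=(-0.5554, -0.9268, 0.3960) x3=(-0.8164, -0.9847, 1.4279) x4=(0.1666, 0.4242, -1.0259)
step 13: x0=(0.8008, 0.9642, 1.4179) x1=(-1.0436, -0.2731, 1.8980) x2=(-0.5683, -0.9352, 0.4104) x3=(-0.8084, -0.9828, 1.4284) x4=(0.1739, 0.4152, -1.0088)
step 14: x0=(0.7928, 0.9421, 1.3989) x1=(-1.0461, -0.2539, 1.9056) x2=(-0.5810, -0.9435, 0.4248) x3=(-0.8003, -0.9807, 1.4288) x4=(0.1810, 0.4061, -0.9911)
step 0 velocities: v0=(0.1300, -0.7300, -0.7800) v1=(-0.4800, 0.8200, 0.8800) v2=(-0.9700, -0.7300, 0.9800) v3=(0.4000, 0.0400, 0.1700) v4=(0.5800, -0.4700, 0.6900)
step 0: KE=4.0481, PE=6.7778, E=10.8259
step 14 velocities: v0=(-0.5566, -1.4957, -1.2783) v1=(-0.1546, 1.2981, 0.4955) v2=(-0.8464, -0.5431, 0.9545) v3=(0.5464, 0.1419, 0.0198) v4=(0.4715, -0.6120, 1.1917)
step 14: KE=5.9782, PE=4.8472, E=10.8254

10.8254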